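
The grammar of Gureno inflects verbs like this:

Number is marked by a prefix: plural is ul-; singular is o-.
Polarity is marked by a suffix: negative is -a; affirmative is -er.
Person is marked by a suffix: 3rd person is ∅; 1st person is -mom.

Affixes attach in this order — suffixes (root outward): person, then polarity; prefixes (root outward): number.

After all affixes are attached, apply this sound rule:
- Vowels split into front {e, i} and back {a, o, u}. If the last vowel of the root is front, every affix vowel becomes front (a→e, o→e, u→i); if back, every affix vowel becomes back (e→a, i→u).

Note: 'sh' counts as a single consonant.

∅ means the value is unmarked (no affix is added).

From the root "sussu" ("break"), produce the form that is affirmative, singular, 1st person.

Attach person 1st person -mom → sussumom.
Attach polarity affirmative -er → sussumomer.
Attach number singular o- → osussumomer.
Apply vowel harmony: osussumomer → osussumomar.

osussumomar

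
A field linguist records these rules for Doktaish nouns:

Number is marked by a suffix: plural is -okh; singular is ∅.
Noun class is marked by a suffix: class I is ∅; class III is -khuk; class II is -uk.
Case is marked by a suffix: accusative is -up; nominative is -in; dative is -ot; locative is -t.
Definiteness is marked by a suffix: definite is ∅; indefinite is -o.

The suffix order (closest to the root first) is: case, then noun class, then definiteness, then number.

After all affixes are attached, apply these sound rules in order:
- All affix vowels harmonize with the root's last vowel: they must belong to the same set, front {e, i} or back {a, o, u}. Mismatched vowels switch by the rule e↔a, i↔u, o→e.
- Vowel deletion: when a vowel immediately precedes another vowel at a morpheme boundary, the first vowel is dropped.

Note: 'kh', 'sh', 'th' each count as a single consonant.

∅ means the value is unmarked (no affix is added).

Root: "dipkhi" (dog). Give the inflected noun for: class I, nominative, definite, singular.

dipkhin

Attach case nominative -in → dipkhiin.
noun class = class I: zero marking, form stays dipkhiin.
definiteness = definite: zero marking, form stays dipkhiin.
number = singular: zero marking, form stays dipkhiin.
Vowel harmony: no change.
Apply vowel deletion: dipkhiin → dipkhin.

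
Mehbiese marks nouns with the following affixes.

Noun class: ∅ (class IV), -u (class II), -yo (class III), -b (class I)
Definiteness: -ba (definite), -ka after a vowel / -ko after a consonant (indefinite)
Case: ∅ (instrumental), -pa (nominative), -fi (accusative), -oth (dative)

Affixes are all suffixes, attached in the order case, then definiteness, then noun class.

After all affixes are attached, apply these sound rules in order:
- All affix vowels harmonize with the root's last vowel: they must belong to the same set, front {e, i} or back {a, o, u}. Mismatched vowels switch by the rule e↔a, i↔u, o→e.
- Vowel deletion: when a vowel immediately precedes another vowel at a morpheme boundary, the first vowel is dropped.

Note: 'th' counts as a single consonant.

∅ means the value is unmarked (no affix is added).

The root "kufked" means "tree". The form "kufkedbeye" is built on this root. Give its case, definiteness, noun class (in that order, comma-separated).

Segment: kufked-ba-yo.
case: ∅ → instrumental.
definiteness: -ba → definite.
noun class: -yo → class III.

instrumental, definite, class III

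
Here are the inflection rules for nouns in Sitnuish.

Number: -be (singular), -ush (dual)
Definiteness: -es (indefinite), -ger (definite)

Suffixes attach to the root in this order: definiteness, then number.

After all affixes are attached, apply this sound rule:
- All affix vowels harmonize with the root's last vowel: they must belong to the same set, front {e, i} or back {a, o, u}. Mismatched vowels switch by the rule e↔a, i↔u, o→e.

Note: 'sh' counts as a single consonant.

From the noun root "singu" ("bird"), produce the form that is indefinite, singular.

singuasba

Attach definiteness indefinite -es → singues.
Attach number singular -be → singuesbe.
Apply vowel harmony: singuesbe → singuasba.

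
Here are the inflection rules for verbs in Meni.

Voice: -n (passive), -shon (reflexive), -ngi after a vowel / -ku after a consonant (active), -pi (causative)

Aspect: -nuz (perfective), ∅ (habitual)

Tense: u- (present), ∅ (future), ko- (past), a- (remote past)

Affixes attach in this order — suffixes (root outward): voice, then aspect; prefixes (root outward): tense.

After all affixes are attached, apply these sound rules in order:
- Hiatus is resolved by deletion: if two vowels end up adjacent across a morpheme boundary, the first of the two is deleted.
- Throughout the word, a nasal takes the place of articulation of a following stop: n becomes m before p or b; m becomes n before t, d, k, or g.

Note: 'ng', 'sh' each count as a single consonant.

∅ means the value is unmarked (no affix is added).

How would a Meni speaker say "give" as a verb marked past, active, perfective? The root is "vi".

Attach voice active -ngi (after vowel 'i') → vingi.
Attach tense past ko- → kovingi.
Attach aspect perfective -nuz → kovinginuz.
Vowel deletion: no change.
Nasal assimilation: no change.

kovinginuz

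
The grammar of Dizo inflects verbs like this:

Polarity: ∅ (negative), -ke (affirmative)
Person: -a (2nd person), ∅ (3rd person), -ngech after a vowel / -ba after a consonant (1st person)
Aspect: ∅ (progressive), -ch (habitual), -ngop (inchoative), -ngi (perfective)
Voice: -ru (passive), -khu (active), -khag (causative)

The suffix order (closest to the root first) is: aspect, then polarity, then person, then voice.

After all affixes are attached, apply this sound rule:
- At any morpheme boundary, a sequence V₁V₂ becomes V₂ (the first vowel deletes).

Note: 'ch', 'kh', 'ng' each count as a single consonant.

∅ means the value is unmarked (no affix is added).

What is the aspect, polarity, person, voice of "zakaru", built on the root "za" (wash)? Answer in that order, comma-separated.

progressive, affirmative, 2nd person, passive

Segment: za-ke-a-ru.
aspect: ∅ → progressive.
polarity: -ke → affirmative.
person: -a → 2nd person.
voice: -ru → passive.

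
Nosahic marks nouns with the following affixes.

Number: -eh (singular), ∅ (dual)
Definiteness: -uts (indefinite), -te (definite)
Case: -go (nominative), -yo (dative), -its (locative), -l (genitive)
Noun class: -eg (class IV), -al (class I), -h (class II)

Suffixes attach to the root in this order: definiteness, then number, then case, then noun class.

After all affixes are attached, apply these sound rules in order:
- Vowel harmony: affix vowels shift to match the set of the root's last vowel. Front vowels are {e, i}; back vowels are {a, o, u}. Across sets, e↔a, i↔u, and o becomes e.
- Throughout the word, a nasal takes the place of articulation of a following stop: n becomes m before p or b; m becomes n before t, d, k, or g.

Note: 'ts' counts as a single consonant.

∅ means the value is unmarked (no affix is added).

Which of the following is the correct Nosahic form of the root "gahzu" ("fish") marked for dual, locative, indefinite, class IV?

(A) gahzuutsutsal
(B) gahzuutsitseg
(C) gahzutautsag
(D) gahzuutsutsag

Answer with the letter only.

D

Attach definiteness indefinite -uts → gahzuuts.
number = dual: zero marking, form stays gahzuuts.
Attach case locative -its → gahzuutsits.
Attach noun class class IV -eg → gahzuutsitseg.
Apply vowel harmony: gahzuutsitseg → gahzuutsutsag.
Nasal assimilation: no change.
So the correct form is gahzuutsutsag, option (D).
(A) gahzuutsutsal is wrong: it uses class I instead of class IV for noun class.
(B) gahzuutsitseg is wrong: it fails to apply the sound rule(s).
(C) gahzutautsag is wrong: it uses definite instead of indefinite for definiteness.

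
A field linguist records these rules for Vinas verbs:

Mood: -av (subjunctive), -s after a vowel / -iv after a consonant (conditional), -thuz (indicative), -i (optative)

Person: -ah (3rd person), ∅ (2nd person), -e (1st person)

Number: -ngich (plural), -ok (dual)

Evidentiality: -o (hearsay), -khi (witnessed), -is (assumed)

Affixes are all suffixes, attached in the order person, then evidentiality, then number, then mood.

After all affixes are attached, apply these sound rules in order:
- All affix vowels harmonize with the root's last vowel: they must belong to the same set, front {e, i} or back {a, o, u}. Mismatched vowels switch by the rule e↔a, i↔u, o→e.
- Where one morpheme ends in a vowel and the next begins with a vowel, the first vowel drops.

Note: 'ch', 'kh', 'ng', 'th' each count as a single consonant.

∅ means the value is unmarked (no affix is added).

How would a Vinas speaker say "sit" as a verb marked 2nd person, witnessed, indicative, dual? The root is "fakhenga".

person = 2nd person: zero marking, form stays fakhenga.
Attach evidentiality witnessed -khi → fakhengakhi.
Attach number dual -ok → fakhengakhiok.
Attach mood indicative -thuz → fakhengakhiokthuz.
Apply vowel harmony: fakhengakhiokthuz → fakhengakhuokthuz.
Apply vowel deletion: fakhengakhuokthuz → fakhengakhokthuz.

fakhengakhokthuz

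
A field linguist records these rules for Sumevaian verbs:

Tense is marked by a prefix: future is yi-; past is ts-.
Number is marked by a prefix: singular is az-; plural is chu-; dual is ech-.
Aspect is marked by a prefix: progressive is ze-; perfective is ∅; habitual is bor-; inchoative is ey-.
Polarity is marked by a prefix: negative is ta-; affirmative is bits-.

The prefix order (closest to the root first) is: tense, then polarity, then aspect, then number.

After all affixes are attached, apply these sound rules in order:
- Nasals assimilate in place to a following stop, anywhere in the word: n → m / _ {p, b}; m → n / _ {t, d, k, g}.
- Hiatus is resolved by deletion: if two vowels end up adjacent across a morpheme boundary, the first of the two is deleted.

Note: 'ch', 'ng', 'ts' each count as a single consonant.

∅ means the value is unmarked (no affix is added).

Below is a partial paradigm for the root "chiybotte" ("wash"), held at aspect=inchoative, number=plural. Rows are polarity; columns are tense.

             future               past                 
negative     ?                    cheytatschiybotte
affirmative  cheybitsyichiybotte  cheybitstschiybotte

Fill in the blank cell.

cheytayichiybotte

Attach tense future yi- → yichiybotte.
Attach polarity negative ta- → tayichiybotte.
Attach aspect inchoative ey- → eytayichiybotte.
Attach number plural chu- → chueytayichiybotte.
Nasal assimilation: no change.
Apply vowel deletion: chueytayichiybotte → cheytayichiybotte.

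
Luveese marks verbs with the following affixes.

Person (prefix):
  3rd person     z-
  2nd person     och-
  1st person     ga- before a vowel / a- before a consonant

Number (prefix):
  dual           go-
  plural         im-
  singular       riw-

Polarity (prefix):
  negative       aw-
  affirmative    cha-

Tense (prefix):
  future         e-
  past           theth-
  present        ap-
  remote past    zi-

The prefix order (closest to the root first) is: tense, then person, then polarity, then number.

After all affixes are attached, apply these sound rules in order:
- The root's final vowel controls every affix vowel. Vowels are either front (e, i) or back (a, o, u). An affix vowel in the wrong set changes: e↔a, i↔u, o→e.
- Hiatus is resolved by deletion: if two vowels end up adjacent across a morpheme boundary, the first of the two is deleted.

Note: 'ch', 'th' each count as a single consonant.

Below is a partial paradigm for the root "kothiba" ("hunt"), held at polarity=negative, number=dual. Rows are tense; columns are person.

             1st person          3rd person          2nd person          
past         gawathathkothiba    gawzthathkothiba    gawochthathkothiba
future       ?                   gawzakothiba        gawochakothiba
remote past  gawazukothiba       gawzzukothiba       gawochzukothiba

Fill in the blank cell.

Attach tense future e- → ekothiba.
Attach person 1st person ga- (before vowel 'e') → gaekothiba.
Attach polarity negative aw- → awgaekothiba.
Attach number dual go- → goawgaekothiba.
Apply vowel harmony: goawgaekothiba → goawgaakothiba.
Apply vowel deletion: goawgaakothiba → gawgakothiba.

gawgakothiba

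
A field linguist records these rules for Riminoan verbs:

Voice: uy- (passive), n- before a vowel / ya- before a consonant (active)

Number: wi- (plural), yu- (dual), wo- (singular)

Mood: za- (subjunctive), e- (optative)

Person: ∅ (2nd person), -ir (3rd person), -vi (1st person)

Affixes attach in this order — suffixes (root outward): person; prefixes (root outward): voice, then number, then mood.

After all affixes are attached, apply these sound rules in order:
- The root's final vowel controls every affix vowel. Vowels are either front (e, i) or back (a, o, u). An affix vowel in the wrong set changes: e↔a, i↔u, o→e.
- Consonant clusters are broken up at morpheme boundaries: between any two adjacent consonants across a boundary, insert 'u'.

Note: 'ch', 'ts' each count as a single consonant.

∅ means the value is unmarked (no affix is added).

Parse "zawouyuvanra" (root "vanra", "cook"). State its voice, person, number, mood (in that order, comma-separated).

passive, 2nd person, singular, subjunctive

Segment: za-wo-uy-vanra.
voice: uy- → passive.
person: ∅ → 2nd person.
number: wo- → singular.
mood: za- → subjunctive.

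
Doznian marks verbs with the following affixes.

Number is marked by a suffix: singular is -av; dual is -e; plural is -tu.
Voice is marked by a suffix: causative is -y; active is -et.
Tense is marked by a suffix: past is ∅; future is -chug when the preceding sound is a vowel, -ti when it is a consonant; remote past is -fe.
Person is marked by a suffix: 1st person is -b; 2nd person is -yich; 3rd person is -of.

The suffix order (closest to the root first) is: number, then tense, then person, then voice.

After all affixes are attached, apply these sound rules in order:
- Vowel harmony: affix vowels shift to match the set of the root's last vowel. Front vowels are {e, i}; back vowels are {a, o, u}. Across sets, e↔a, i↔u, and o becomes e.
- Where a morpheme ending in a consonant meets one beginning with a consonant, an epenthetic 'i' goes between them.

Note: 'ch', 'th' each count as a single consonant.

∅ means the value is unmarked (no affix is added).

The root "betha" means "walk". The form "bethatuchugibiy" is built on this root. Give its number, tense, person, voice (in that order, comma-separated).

plural, future, 1st person, causative

Segment: betha-tu-chug-b-y.
number: -tu → plural.
tense: -chug/ti → future.
person: -b → 1st person.
voice: -y → causative.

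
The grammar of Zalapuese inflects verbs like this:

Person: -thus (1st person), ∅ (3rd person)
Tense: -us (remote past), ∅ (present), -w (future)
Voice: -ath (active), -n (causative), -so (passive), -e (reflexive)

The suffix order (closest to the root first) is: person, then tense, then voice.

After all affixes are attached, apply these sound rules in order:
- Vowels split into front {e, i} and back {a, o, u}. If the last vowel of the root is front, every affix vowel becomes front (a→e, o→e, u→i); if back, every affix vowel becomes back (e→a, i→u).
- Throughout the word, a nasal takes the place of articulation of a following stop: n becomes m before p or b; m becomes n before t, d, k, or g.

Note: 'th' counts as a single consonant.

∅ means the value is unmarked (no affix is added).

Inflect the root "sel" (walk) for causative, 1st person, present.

selthisn

Attach person 1st person -thus → selthus.
tense = present: zero marking, form stays selthus.
Attach voice causative -n → selthusn.
Apply vowel harmony: selthusn → selthisn.
Nasal assimilation: no change.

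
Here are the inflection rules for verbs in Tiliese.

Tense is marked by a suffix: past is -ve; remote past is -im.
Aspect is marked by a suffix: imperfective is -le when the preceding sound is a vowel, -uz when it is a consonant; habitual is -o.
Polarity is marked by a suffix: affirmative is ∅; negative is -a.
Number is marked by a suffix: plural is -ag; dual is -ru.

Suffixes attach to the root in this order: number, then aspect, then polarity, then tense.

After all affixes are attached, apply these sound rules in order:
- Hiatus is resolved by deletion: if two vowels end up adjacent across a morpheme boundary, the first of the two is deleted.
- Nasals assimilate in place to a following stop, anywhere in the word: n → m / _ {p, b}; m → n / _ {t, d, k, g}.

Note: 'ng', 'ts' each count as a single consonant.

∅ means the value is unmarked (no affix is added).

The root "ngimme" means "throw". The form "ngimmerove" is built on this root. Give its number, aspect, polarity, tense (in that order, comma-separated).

dual, habitual, affirmative, past

Segment: ngimme-ru-o-ve.
number: -ru → dual.
aspect: -o → habitual.
polarity: ∅ → affirmative.
tense: -ve → past.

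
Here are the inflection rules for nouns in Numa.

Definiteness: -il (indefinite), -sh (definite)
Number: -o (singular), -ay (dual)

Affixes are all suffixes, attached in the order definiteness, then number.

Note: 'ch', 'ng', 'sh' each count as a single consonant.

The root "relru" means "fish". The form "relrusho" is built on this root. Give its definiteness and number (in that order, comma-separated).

definite, singular

Segment: relru-sh-o.
definiteness: -sh → definite.
number: -o → singular.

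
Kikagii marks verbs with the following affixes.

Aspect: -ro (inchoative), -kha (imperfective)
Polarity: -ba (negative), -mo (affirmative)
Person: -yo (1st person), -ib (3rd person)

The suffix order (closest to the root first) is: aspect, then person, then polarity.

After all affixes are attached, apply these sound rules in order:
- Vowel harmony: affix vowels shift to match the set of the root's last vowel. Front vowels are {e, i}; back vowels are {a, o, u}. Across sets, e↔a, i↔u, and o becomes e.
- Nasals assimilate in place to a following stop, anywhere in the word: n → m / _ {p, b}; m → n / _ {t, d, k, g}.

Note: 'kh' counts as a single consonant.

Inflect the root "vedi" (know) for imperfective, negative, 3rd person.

Attach aspect imperfective -kha → vedikha.
Attach person 3rd person -ib → vedikhaib.
Attach polarity negative -ba → vedikhaibba.
Apply vowel harmony: vedikhaibba → vedikheibbe.
Nasal assimilation: no change.

vedikheibbe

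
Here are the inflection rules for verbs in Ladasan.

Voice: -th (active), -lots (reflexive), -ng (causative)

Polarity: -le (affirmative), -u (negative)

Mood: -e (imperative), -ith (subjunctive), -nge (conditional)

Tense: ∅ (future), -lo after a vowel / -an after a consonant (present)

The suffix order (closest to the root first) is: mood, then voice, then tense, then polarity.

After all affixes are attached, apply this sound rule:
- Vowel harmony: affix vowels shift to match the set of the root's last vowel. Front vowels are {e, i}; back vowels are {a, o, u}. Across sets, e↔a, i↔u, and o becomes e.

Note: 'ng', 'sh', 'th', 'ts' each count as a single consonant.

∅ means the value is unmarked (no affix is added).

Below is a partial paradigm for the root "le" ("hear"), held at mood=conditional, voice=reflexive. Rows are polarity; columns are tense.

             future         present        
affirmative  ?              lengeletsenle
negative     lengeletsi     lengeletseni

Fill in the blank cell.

Attach mood conditional -nge → lenge.
Attach voice reflexive -lots → lengelots.
tense = future: zero marking, form stays lengelots.
Attach polarity affirmative -le → lengelotsle.
Apply vowel harmony: lengelotsle → lengeletsle.

lengeletsle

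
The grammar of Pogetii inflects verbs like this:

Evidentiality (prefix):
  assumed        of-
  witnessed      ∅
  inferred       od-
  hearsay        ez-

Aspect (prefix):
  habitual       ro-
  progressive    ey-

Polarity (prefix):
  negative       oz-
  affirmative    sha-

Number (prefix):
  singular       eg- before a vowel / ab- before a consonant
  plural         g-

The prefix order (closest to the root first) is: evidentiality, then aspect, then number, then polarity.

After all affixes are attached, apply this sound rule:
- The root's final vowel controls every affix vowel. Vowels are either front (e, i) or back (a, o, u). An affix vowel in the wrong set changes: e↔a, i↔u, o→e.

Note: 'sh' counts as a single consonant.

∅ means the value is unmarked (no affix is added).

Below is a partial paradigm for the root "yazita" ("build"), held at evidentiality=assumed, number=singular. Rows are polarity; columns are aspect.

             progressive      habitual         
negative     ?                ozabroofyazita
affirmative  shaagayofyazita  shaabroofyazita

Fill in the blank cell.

Attach evidentiality assumed of- → ofyazita.
Attach aspect progressive ey- → eyofyazita.
Attach number singular eg- (before vowel 'e') → egeyofyazita.
Attach polarity negative oz- → ozegeyofyazita.
Apply vowel harmony: ozegeyofyazita → ozagayofyazita.

ozagayofyazita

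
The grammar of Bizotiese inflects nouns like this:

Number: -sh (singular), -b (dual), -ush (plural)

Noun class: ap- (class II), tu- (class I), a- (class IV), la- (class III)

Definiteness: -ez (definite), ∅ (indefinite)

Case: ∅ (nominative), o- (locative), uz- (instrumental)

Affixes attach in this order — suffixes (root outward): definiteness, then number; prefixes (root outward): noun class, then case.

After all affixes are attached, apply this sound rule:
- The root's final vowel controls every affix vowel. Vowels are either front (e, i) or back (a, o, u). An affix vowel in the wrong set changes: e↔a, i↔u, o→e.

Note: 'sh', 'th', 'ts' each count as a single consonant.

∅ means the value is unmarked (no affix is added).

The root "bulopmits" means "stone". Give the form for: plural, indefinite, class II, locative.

Attach noun class class II ap- → apbulopmits.
Attach case locative o- → oapbulopmits.
definiteness = indefinite: zero marking, form stays oapbulopmits.
Attach number plural -ush → oapbulopmitsush.
Apply vowel harmony: oapbulopmitsush → eepbulopmitsish.

eepbulopmitsish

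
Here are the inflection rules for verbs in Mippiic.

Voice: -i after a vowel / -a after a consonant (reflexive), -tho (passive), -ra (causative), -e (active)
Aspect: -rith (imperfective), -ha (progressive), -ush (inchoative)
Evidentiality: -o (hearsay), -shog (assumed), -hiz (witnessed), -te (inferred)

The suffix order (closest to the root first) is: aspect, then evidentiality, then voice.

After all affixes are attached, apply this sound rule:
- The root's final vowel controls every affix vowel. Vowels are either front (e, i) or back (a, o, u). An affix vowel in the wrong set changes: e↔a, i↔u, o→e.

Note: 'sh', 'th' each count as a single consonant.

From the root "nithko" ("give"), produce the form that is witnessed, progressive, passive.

Attach aspect progressive -ha → nithkoha.
Attach evidentiality witnessed -hiz → nithkohahiz.
Attach voice passive -tho → nithkohahiztho.
Apply vowel harmony: nithkohahiztho → nithkohahuztho.

nithkohahuztho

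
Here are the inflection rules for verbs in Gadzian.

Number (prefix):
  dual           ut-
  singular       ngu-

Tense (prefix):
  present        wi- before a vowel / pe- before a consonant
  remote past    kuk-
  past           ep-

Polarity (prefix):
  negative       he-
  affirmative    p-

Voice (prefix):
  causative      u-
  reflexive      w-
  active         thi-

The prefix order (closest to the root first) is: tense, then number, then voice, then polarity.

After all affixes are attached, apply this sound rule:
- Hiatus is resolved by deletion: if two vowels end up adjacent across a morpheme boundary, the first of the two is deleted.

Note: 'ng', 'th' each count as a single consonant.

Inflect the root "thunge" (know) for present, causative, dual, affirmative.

putpethunge

Attach tense present pe- (before consonant 'th') → pethunge.
Attach number dual ut- → utpethunge.
Attach voice causative u- → uutpethunge.
Attach polarity affirmative p- → puutpethunge.
Apply vowel deletion: puutpethunge → putpethunge.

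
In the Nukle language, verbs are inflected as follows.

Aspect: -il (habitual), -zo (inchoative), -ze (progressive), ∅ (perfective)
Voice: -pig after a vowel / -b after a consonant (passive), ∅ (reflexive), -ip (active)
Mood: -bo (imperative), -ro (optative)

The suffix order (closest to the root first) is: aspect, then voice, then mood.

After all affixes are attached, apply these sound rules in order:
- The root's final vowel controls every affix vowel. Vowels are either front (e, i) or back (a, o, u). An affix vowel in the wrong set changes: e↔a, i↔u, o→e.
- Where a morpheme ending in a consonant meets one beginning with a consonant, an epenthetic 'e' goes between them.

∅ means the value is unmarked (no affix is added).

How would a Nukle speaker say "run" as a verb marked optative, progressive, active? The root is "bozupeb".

bozupebezeipere

Attach aspect progressive -ze → bozupebze.
Attach voice active -ip → bozupebzeip.
Attach mood optative -ro → bozupebzeipro.
Apply vowel harmony: bozupebzeipro → bozupebzeipre.
Apply epenthesis: bozupebzeipre → bozupebezeipere.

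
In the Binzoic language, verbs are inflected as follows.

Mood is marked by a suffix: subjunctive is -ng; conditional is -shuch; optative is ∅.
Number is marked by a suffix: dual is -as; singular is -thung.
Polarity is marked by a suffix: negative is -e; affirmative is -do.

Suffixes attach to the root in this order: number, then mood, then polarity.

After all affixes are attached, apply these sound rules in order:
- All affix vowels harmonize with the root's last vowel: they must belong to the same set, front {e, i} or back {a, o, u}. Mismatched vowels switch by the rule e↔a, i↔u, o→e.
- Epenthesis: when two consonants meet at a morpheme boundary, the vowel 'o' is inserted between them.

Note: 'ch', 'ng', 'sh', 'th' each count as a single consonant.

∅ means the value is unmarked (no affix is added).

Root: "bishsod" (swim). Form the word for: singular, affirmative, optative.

Attach number singular -thung → bishsodthung.
mood = optative: zero marking, form stays bishsodthung.
Attach polarity affirmative -do → bishsodthungdo.
Vowel harmony: no change.
Apply epenthesis: bishsodthungdo → bishsodothungodo.

bishsodothungodo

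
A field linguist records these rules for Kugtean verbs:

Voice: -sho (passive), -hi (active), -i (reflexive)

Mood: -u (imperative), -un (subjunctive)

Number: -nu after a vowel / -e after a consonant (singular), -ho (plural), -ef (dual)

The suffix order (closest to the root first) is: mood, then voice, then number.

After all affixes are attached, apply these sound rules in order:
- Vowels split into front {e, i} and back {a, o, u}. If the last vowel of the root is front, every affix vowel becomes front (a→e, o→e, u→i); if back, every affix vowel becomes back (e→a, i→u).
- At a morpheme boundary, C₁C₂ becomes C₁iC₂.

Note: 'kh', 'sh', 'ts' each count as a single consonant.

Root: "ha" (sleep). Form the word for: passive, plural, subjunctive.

Attach mood subjunctive -un → haun.
Attach voice passive -sho → haunsho.
Attach number plural -ho → haunshoho.
Vowel harmony: no change.
Apply epenthesis: haunshoho → haunishoho.

haunishoho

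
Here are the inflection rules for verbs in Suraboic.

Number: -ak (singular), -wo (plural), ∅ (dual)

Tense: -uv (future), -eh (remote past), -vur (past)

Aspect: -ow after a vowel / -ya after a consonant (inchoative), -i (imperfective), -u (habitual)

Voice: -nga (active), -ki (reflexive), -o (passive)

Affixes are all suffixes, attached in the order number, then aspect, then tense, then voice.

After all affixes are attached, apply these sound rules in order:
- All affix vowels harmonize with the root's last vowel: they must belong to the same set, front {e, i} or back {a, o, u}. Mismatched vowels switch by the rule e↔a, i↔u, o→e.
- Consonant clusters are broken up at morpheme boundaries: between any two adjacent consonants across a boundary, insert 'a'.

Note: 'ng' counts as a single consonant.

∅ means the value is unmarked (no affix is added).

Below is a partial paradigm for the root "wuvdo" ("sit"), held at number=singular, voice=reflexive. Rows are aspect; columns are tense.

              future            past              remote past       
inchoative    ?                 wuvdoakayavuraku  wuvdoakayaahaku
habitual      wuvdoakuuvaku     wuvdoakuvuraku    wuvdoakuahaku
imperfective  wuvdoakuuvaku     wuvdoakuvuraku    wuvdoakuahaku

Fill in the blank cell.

Attach number singular -ak → wuvdoak.
Attach aspect inchoative -ya (after consonant 'k') → wuvdoakya.
Attach tense future -uv → wuvdoakyauv.
Attach voice reflexive -ki → wuvdoakyauvki.
Apply vowel harmony: wuvdoakyauvki → wuvdoakyauvku.
Apply epenthesis: wuvdoakyauvku → wuvdoakayauvaku.

wuvdoakayauvaku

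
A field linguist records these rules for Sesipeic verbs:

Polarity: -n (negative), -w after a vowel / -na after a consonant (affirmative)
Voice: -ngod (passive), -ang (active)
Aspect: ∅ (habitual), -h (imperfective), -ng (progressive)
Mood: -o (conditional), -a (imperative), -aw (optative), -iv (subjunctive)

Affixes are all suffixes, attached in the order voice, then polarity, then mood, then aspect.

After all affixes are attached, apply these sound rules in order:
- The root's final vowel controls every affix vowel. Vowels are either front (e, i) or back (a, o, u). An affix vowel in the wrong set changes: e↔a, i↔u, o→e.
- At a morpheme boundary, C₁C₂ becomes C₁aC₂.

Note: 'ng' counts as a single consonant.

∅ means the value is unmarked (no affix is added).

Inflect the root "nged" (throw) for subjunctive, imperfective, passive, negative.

ngedangedanivah

Attach voice passive -ngod → ngedngod.
Attach polarity negative -n → ngedngodn.
Attach mood subjunctive -iv → ngedngodniv.
Attach aspect imperfective -h → ngedngodnivh.
Apply vowel harmony: ngedngodnivh → ngedngednivh.
Apply epenthesis: ngedngednivh → ngedangedanivah.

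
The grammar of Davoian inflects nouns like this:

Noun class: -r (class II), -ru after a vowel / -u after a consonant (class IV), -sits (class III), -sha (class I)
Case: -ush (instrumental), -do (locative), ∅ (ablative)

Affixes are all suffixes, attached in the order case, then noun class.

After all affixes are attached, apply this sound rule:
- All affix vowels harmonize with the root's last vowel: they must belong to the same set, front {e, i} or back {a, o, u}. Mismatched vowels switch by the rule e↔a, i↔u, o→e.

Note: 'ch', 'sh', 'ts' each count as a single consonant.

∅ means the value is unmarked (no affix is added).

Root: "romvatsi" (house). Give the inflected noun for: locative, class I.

Attach case locative -do → romvatsido.
Attach noun class class I -sha → romvatsidosha.
Apply vowel harmony: romvatsidosha → romvatsideshe.

romvatsideshe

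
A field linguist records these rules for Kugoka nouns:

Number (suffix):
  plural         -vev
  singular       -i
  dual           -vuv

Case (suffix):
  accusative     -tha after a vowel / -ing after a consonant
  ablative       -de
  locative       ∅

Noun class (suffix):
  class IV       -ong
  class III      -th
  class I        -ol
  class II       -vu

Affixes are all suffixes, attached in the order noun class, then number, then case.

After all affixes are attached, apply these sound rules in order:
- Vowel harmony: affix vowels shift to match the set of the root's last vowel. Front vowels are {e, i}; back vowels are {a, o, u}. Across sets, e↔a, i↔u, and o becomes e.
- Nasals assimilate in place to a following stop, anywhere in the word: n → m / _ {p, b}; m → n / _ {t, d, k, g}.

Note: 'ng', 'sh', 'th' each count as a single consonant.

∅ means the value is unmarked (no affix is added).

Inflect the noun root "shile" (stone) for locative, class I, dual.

shileelviv

Attach noun class class I -ol → shileol.
Attach number dual -vuv → shileolvuv.
case = locative: zero marking, form stays shileolvuv.
Apply vowel harmony: shileolvuv → shileelviv.
Nasal assimilation: no change.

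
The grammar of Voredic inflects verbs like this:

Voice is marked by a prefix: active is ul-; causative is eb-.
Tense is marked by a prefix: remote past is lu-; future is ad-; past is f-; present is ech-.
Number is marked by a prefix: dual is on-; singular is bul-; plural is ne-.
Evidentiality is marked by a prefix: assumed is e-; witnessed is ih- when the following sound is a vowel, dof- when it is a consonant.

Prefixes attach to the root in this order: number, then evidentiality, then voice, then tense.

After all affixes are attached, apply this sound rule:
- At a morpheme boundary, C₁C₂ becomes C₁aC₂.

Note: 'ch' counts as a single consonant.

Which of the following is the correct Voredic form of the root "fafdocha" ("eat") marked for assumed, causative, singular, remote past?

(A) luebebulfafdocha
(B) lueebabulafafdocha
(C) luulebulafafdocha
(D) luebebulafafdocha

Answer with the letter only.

Attach number singular bul- → bulfafdocha.
Attach evidentiality assumed e- → ebulfafdocha.
Attach voice causative eb- → ebebulfafdocha.
Attach tense remote past lu- → luebebulfafdocha.
Apply epenthesis: luebebulfafdocha → luebebulafafdocha.
So the correct form is luebebulafafdocha, option (D).
(B) lueebabulafafdocha is wrong: it has the affixes in the wrong order.
(A) luebebulfafdocha is wrong: it fails to apply the sound rule(s).
(C) luulebulafafdocha is wrong: it uses active instead of causative for voice.

D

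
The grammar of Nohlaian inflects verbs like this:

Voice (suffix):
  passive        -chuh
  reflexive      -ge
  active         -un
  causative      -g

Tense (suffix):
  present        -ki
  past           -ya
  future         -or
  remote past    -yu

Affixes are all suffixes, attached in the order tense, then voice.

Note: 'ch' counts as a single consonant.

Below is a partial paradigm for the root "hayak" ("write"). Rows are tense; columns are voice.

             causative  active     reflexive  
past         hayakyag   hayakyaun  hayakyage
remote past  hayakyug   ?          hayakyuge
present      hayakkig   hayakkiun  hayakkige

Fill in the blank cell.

Attach tense remote past -yu → hayakyu.
Attach voice active -un → hayakyuun.

hayakyuun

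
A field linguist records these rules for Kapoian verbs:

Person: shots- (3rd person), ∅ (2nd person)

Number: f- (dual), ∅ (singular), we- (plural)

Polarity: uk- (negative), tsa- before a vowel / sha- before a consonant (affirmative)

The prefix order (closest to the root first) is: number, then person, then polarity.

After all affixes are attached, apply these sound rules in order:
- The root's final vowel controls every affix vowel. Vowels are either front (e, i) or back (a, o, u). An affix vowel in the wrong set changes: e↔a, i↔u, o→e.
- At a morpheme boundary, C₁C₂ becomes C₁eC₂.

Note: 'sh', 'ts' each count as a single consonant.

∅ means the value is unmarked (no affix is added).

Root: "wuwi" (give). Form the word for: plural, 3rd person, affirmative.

Attach number plural we- → wewuwi.
Attach person 3rd person shots- → shotswewuwi.
Attach polarity affirmative sha- (before consonant 'sh') → shashotswewuwi.
Apply vowel harmony: shashotswewuwi → sheshetswewuwi.
Apply epenthesis: sheshetswewuwi → sheshetsewewuwi.

sheshetsewewuwi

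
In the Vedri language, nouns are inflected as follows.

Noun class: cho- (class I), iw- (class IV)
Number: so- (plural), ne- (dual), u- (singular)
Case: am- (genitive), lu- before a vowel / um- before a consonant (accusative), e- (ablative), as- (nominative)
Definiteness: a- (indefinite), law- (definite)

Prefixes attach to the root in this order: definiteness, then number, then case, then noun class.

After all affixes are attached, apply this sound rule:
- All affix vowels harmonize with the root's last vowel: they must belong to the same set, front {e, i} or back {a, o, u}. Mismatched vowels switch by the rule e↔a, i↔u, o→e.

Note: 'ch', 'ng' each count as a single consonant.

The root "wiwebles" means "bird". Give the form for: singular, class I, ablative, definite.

Attach definiteness definite law- → lawwiwebles.
Attach number singular u- → ulawwiwebles.
Attach case ablative e- → eulawwiwebles.
Attach noun class class I cho- → choeulawwiwebles.
Apply vowel harmony: choeulawwiwebles → cheeilewwiwebles.

cheeilewwiwebles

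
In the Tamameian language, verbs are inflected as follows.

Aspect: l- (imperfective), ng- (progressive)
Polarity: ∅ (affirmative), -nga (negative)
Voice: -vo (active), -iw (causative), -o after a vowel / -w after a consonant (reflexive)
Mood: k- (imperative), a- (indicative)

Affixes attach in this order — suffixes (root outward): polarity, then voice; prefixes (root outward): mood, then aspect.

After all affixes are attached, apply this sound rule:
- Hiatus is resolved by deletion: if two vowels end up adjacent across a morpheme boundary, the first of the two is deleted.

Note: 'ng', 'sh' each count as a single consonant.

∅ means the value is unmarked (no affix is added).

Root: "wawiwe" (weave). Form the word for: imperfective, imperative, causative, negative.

lkwawiwengiw

Attach polarity negative -nga → wawiwenga.
Attach mood imperative k- → kwawiwenga.
Attach voice causative -iw → kwawiwengaiw.
Attach aspect imperfective l- → lkwawiwengaiw.
Apply vowel deletion: lkwawiwengaiw → lkwawiwengiw.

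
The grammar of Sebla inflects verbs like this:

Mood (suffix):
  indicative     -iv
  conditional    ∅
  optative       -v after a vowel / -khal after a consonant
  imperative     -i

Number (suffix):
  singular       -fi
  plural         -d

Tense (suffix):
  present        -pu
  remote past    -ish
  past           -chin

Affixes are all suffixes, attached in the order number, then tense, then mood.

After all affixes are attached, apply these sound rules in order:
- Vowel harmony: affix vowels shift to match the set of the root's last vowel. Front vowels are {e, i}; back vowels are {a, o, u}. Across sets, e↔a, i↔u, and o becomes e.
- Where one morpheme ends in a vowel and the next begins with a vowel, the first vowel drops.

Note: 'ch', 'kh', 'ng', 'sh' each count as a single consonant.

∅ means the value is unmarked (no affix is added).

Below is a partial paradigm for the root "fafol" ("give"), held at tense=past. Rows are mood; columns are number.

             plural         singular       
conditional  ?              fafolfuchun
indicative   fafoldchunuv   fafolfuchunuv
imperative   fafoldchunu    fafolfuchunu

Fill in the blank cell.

Attach number plural -d → fafold.
Attach tense past -chin → fafoldchin.
mood = conditional: zero marking, form stays fafoldchin.
Apply vowel harmony: fafoldchin → fafoldchun.
Vowel deletion: no change.

fafoldchun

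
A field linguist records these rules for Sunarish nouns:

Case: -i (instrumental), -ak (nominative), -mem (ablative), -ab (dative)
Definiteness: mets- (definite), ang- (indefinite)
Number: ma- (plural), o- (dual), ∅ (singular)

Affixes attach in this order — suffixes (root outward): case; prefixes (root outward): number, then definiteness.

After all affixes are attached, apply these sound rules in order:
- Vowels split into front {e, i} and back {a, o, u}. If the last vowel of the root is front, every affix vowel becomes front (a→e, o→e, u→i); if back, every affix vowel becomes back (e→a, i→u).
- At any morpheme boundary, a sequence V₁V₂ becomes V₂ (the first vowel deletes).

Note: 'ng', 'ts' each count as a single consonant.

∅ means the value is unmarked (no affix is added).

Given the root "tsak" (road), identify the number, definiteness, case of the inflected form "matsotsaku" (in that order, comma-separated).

dual, definite, instrumental

Segment: mets-o-tsak-i.
number: o- → dual.
definiteness: mets- → definite.
case: -i → instrumental.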